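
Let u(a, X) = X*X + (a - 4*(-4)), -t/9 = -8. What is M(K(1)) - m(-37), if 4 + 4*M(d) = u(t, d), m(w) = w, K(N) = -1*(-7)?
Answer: 281/4 ≈ 70.250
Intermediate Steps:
t = 72 (t = -9*(-8) = 72)
K(N) = 7
u(a, X) = 16 + a + X² (u(a, X) = X² + (a + 16) = X² + (16 + a) = 16 + a + X²)
M(d) = 21 + d²/4 (M(d) = -1 + (16 + 72 + d²)/4 = -1 + (88 + d²)/4 = -1 + (22 + d²/4) = 21 + d²/4)
M(K(1)) - m(-37) = (21 + (¼)*7²) - 1*(-37) = (21 + (¼)*49) + 37 = (21 + 49/4) + 37 = 133/4 + 37 = 281/4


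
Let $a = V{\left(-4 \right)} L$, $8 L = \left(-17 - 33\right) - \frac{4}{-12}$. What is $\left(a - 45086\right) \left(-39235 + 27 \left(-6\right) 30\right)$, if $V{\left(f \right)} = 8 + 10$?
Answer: $\frac{7971979145}{4} \approx 1.993 \cdot 10^{9}$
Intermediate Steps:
$V{\left(f \right)} = 18$
$L = - \frac{149}{24}$ ($L = \frac{\left(-17 - 33\right) - \frac{4}{-12}}{8} = \frac{-50 - - \frac{1}{3}}{8} = \frac{-50 + \frac{1}{3}}{8} = \frac{1}{8} \left(- \frac{149}{3}\right) = - \frac{149}{24} \approx -6.2083$)
$a = - \frac{447}{4}$ ($a = 18 \left(- \frac{149}{24}\right) = - \frac{447}{4} \approx -111.75$)
$\left(a - 45086\right) \left(-39235 + 27 \left(-6\right) 30\right) = \left(- \frac{447}{4} - 45086\right) \left(-39235 + 27 \left(-6\right) 30\right) = - \frac{180791 \left(-39235 - 4860\right)}{4} = \left(- \frac{180791}{4}\right) \left(-44095\right) = \frac{7971979145}{4}$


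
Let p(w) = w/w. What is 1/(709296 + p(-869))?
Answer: 1/709297 ≈ 1.4098e-6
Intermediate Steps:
p(w) = 1
1/(709296 + p(-869)) = 1/(709296 + 1) = 1/709297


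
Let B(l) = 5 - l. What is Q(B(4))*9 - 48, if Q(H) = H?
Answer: -39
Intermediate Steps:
Q(B(4))*9 - 48 = (5 - 1*4)*9 - 48 = (5 - 4)*9 - 48 = 1*9 - 48 = 9 - 48 = -39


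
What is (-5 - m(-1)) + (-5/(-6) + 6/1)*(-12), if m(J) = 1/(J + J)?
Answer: -173/2 ≈ -86.500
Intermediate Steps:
m(J) = 1/(2*J)
(-5 - m(-1)) + (-5/(-6) + 6/1)*(-12) = (-5 - 1/(2*(-1))) + (-5/(-6) + 6/1)*(-12) = (-5 - (-1)/2) + (-5*(-⅙) + 6*1)*(-12) = (-5 - 1*(-½)) + (⅚ + 6)*(-12) = (-5 + ½) + (41/6)*(-12) = -9/2 - 82 = -173/2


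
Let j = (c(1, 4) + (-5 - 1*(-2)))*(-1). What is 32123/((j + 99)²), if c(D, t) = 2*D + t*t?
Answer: 4589/1008 ≈ 4.5526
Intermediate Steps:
c(D, t) = t² + 2*D (c(D, t) = 2*D + t² = t² + 2*D)
j = -15 (j = ((4² + 2*1) + (-5 - 1*(-2)))*(-1) = ((16 + 2) + (-5 + 2))*(-1) = (18 - 3)*(-1) = 15*(-1) = -15)
32123/((j + 99)²) = 32123/((-15 + 99)²) = 32123/(84²) = 32123/7056 = 32123*(1/7056) = 4589/1008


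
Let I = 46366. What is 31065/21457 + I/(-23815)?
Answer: -255062287/510998455 ≈ -0.49915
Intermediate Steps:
31065/21457 + I/(-23815) = 31065/21457 + 46366/(-23815) = 31065*(1/21457) + 46366*(-1/23815) = 31065/21457 - 46366/23815 = -255062287/510998455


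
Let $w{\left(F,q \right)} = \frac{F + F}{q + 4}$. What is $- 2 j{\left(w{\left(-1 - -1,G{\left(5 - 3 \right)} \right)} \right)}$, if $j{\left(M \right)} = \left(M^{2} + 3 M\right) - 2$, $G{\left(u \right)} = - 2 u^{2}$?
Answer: $4$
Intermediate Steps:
$w{\left(F,q \right)} = \frac{2 F}{4 + q}$
$j{\left(M \right)} = -2 + M^{2} + 3 M$
$- 2 j{\left(w{\left(-1 - -1,G{\left(5 - 3 \right)} \right)} \right)} = - 2 \left(-2 + \left(\frac{2 \left(-1 - -1\right)}{4 - 2 \left(5 - 3\right)^{2}}\right)^{2} + 3 \frac{2 \left(-1 - -1\right)}{4 - 2 \left(5 - 3\right)^{2}}\right) = - 2 \left(-2 + \left(\frac{2 \left(-1 + 1\right)}{4 - 2 \cdot 2^{2}}\right)^{2} + 3 \frac{2 \left(-1 + 1\right)}{4 - 2 \cdot 2^{2}}\right) = - 2 \left(-2 + \left(2 \cdot 0 \frac{1}{4 - 8}\right)^{2} + 3 \cdot 2 \cdot 0 \frac{1}{4 - 8}\right) = - 2 \left(-2 + \left(2 \cdot 0 \frac{1}{-4}\right)^{2} + 3 \cdot 2 \cdot 0 \frac{1}{-4}\right) = - 2 \left(-2 + \left(2 \cdot 0 \left(- \frac{1}{4}\right)\right)^{2} + 3 \cdot 2 \cdot 0 \left(- \frac{1}{4}\right)\right) = - 2 \left(-2 + 0^{2} + 3 \cdot 0\right) = - 2 \left(-2 + 0 + 0\right) = \left(-2\right) \left(-2\right) = 4$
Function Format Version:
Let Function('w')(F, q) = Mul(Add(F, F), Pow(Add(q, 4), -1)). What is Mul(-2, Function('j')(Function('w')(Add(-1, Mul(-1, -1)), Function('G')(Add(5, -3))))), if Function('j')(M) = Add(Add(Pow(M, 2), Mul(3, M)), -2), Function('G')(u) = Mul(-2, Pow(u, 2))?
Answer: 4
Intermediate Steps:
Function('w')(F, q) = Mul(2, F, Pow(Add(4, q), -1)) (Function('w')(F, q) = Mul(Mul(2, F), Pow(Add(4, q), -1)) = Mul(2, F, Pow(Add(4, q), -1)))
Function('j')(M) = Add(-2, Pow(M, 2), Mul(3, M))
Mul(-2, Function('j')(Function('w')(Add(-1, Mul(-1, -1)), Function('G')(Add(5, -3))))) = Mul(-2, Add(-2, Pow(Mul(2, Add(-1, Mul(-1, -1)), Pow(Add(4, Mul(-2, Pow(Add(5, -3), 2))), -1)), 2), Mul(3, Mul(2, Add(-1, Mul(-1, -1)), Pow(Add(4, Mul(-2, Pow(Add(5, -3), 2))), -1))))) = Mul(-2, Add(-2, Pow(Mul(2, Add(-1, 1), Pow(Add(4, Mul(-2, Pow(2, 2))), -1)), 2), Mul(3, Mul(2, Add(-1, 1), Pow(Add(4, Mul(-2, Pow(2, 2))), -1))))) = Mul(-2, Add(-2, Pow(Mul(2, 0, Pow(Add(4, Mul(-2, 4)), -1)), 2), Mul(3, Mul(2, 0, Pow(Add(4, Mul(-2, 4)), -1))))) = Mul(-2, Add(-2, Pow(Mul(2, 0, Pow(Add(4, -8), -1)), 2), Mul(3, Mul(2, 0, Pow(Add(4, -8), -1))))) = Mul(-2, Add(-2, Pow(Mul(2, 0, Pow(-4, -1)), 2), Mul(3, Mul(2, 0, Pow(-4, -1))))) = Mul(-2, Add(-2, Pow(Mul(2, 0, Rational(-1, 4)), 2), Mul(3, Mul(2, 0, Rational(-1, 4))))) = Mul(-2, Add(-2, Pow(0, 2), Mul(3, 0))) = Mul(-2, Add(-2, 0, 0)) = Mul(-2, -2) = 4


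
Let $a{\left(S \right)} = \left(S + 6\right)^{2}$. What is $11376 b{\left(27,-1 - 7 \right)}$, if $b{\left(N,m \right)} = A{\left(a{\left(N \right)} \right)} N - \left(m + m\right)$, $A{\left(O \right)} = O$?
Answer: $334670544$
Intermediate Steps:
$a{\left(S \right)} = \left(6 + S\right)^{2}$
$b{\left(N,m \right)} = - 2 m + N \left(6 + N\right)^{2}$ ($b{\left(N,m \right)} = \left(6 + N\right)^{2} N - \left(m + m\right) = N \left(6 + N\right)^{2} - 2 m = - 2 m + N \left(6 + N\right)^{2}$)
$11376 b{\left(27,-1 - 7 \right)} = 11376 \left(- 2 \left(-1 - 7\right) + 27 \left(6 + 27\right)^{2}\right) = 11376 \left(- 2 \left(-1 - 7\right) + 27 \cdot 33^{2}\right) = 11376 \left(\left(-2\right) \left(-8\right) + 27 \cdot 1089\right) = 11376 \left(16 + 29403\right) = 11376 \cdot 29419 = 334670544$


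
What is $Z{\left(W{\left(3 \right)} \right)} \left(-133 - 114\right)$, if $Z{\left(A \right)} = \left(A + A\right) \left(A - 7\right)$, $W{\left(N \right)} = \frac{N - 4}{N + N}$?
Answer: $- \frac{10621}{18} \approx -590.06$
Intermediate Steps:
$W{\left(N \right)} = \frac{-4 + N}{2 N}$
$Z{\left(A \right)} = 2 A \left(-7 + A\right)$
$Z{\left(W{\left(3 \right)} \right)} \left(-133 - 114\right) = 2 \frac{-4 + 3}{2 \cdot 3} \left(-7 + \frac{-4 + 3}{2 \cdot 3}\right) \left(-133 - 114\right) = 2 \cdot \frac{1}{2} \cdot \frac{1}{3} \left(-1\right) \left(-7 + \frac{1}{2} \cdot \frac{1}{3} \left(-1\right)\right) \left(-247\right) = 2 \left(- \frac{1}{6}\right) \left(-7 - \frac{1}{6}\right) \left(-247\right) = 2 \left(- \frac{1}{6}\right) \left(- \frac{43}{6}\right) \left(-247\right) = \frac{43}{18} \left(-247\right) = - \frac{10621}{18}$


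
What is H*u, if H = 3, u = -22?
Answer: -66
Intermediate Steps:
H*u = 3*(-22) = -66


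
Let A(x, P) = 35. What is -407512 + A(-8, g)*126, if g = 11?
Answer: -403102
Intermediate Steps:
-407512 + A(-8, g)*126 = -407512 + 35*126 = -407512 + 4410 = -403102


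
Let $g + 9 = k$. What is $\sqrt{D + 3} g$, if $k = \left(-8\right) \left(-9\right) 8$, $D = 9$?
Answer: $1134 \sqrt{3} \approx 1964.1$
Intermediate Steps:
$k = 576$ ($k = 72 \cdot 8 = 576$)
$g = 567$ ($g = -9 + 576 = 567$)
$\sqrt{D + 3} g = \sqrt{9 + 3} \cdot 567 = \sqrt{12} \cdot 567 = 2 \sqrt{3} \cdot 567 = 1134 \sqrt{3}$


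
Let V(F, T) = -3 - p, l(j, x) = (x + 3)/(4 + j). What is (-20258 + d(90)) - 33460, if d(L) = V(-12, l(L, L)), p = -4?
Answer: -53717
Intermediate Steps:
l(j, x) = (3 + x)/(4 + j)
V(F, T) = 1 (V(F, T) = -3 - 1*(-4) = -3 + 4 = 1)
d(L) = 1
(-20258 + d(90)) - 33460 = (-20258 + 1) - 33460 = -20257 - 33460 = -53717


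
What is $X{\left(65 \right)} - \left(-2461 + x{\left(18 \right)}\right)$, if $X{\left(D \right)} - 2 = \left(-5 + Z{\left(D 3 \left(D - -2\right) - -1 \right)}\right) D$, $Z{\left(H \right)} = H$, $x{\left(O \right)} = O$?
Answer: $851410$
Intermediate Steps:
$X{\left(D \right)} = 2 + D \left(-4 + 3 D \left(2 + D\right)\right)$ ($X{\left(D \right)} = 2 + \left(-5 + \left(D 3 \left(D - -2\right) - -1\right)\right) D = 2 + \left(-5 + \left(3 D \left(D + 2\right) + 1\right)\right) D = 2 + \left(-5 + \left(3 D \left(2 + D\right) + 1\right)\right) D = 2 + \left(-5 + \left(1 + 3 D \left(2 + D\right)\right)\right) D = 2 + \left(-4 + 3 D \left(2 + D\right)\right) D = 2 + D \left(-4 + 3 D \left(2 + D\right)\right)$)
$X{\left(65 \right)} - \left(-2461 + x{\left(18 \right)}\right) = \left(2 - 260 + 3 \cdot 65^{3} + 6 \cdot 65^{2}\right) + \left(2461 - 18\right) = \left(2 - 260 + 3 \cdot 274625 + 6 \cdot 4225\right) + \left(2461 - 18\right) = \left(2 - 260 + 823875 + 25350\right) + 2443 = 848967 + 2443 = 851410$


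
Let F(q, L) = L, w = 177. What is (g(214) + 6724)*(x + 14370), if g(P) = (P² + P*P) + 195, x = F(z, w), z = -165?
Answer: 1433039517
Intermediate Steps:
x = 177
g(P) = 195 + 2*P² (g(P) = (P² + P²) + 195 = 2*P² + 195 = 195 + 2*P²)
(g(214) + 6724)*(x + 14370) = ((195 + 2*214²) + 6724)*(177 + 14370) = ((195 + 2*45796) + 6724)*14547 = ((195 + 91592) + 6724)*14547 = (91787 + 6724)*14547 = 98511*14547 = 1433039517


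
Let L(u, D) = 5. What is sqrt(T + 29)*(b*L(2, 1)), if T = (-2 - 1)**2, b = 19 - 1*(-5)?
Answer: 120*sqrt(38) ≈ 739.73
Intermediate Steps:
b = 24 (b = 19 + 5 = 24)
T = 9 (T = (-3)**2 = 9)
sqrt(T + 29)*(b*L(2, 1)) = sqrt(9 + 29)*(24*5) = sqrt(38)*120 = 120*sqrt(38)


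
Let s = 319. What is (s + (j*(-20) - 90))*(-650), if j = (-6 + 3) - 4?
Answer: -239850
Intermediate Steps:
j = -7 (j = -3 - 4 = -7)
(s + (j*(-20) - 90))*(-650) = (319 + (-7*(-20) - 90))*(-650) = (319 + (140 - 90))*(-650) = (319 + 50)*(-650) = 369*(-650) = -239850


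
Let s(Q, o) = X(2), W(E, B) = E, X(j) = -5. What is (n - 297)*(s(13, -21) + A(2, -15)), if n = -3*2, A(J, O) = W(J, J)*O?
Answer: 10605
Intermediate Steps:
s(Q, o) = -5
A(J, O) = J*O
n = -6
(n - 297)*(s(13, -21) + A(2, -15)) = (-6 - 297)*(-5 + 2*(-15)) = -303*(-5 - 30) = -303*(-35) = 10605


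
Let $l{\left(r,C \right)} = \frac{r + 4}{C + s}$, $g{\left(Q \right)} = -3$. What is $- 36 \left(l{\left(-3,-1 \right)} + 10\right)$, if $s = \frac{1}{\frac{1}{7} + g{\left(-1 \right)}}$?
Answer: $- \frac{1000}{3} \approx -333.33$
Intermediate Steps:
$s = - \frac{7}{20}$ ($s = \frac{1}{\frac{1}{7} - 3} = \frac{1}{- \frac{20}{7}} = - \frac{7}{20} \approx -0.35$)
$l{\left(r,C \right)} = \frac{4 + r}{- \frac{7}{20} + C}$ ($l{\left(r,C \right)} = \frac{r + 4}{C - \frac{7}{20}} = \frac{4 + r}{- \frac{7}{20} + C}$)
$- 36 \left(l{\left(-3,-1 \right)} + 10\right) = - 36 \left(\frac{20 \left(4 - 3\right)}{-7 + 20 \left(-1\right)} + 10\right) = - 36 \left(20 \frac{1}{-7 - 20} \cdot 1 + 10\right) = - 36 \left(20 \frac{1}{-27} \cdot 1 + 10\right) = - 36 \left(20 \left(- \frac{1}{27}\right) 1 + 10\right) = - 36 \left(- \frac{20}{27} + 10\right) = \left(-36\right) \frac{250}{27} = - \frac{1000}{3}$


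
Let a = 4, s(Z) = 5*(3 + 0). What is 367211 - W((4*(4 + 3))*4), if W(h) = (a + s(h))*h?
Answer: 365083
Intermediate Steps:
s(Z) = 15 (s(Z) = 5*3 = 15)
W(h) = 19*h (W(h) = (4 + 15)*h = 19*h)
367211 - W((4*(4 + 3))*4) = 367211 - 19*(4*(4 + 3))*4 = 367211 - 19*(4*7)*4 = 367211 - 19*28*4 = 367211 - 19*112 = 367211 - 1*2128 = 367211 - 2128 = 365083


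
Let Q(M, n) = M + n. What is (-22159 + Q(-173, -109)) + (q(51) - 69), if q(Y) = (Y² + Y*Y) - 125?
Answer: -17433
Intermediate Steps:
q(Y) = -125 + 2*Y² (q(Y) = (Y² + Y²) - 125 = 2*Y² - 125 = -125 + 2*Y²)
(-22159 + Q(-173, -109)) + (q(51) - 69) = (-22159 + (-173 - 109)) + ((-125 + 2*51²) - 69) = (-22159 - 282) + ((-125 + 2*2601) - 69) = -22441 + ((-125 + 5202) - 69) = -22441 + (5077 - 69) = -22441 + 5008 = -17433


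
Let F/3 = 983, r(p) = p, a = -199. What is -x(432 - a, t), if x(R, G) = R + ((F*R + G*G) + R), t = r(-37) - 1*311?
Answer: -1983185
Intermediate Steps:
F = 2949 (F = 3*983 = 2949)
t = -348 (t = -37 - 1*311 = -37 - 311 = -348)
x(R, G) = G² + 2951*R (x(R, G) = R + ((2949*R + G*G) + R) = R + ((2949*R + G²) + R) = R + ((G² + 2949*R) + R) = R + (G² + 2950*R) = G² + 2951*R)
-x(432 - a, t) = -((-348)² + 2951*(432 - 1*(-199))) = -(121104 + 2951*(432 + 199)) = -(121104 + 2951*631) = -(121104 + 1862081) = -1*1983185 = -1983185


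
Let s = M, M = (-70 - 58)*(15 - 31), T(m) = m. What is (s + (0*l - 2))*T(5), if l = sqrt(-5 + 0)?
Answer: 10230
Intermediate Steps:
l = I*sqrt(5) (l = sqrt(-5) = I*sqrt(5) ≈ 2.2361*I)
M = 2048 (M = -128*(-16) = 2048)
s = 2048
(s + (0*l - 2))*T(5) = (2048 + (0*(I*sqrt(5)) - 2))*5 = (2048 + (0 - 2))*5 = (2048 - 2)*5 = 2046*5 = 10230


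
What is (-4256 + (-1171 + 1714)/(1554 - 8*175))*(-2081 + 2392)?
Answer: -203667991/154 ≈ -1.3225e+6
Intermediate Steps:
(-4256 + (-1171 + 1714)/(1554 - 8*175))*(-2081 + 2392) = (-4256 + 543/(1554 - 1400))*311 = (-4256 + 543/154)*311 = -654881/154*311 = -203667991/154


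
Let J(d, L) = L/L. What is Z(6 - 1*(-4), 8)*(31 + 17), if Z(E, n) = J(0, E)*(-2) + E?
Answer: 384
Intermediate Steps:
J(d, L) = 1
Z(E, n) = -2 + E (Z(E, n) = 1*(-2) + E = -2 + E)
Z(6 - 1*(-4), 8)*(31 + 17) = (-2 + (6 - 1*(-4)))*(31 + 17) = (-2 + (6 + 4))*48 = (-2 + 10)*48 = 8*48 = 384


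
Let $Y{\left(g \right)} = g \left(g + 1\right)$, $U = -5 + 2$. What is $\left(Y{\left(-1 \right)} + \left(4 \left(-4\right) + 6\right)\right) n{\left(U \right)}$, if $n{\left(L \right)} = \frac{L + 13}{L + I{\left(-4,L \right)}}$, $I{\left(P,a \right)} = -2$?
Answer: $20$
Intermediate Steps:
$U = -3$
$n{\left(L \right)} = \frac{13 + L}{-2 + L}$ ($n{\left(L \right)} = \frac{L + 13}{L - 2} = \frac{13 + L}{-2 + L}$)
$Y{\left(g \right)} = g \left(1 + g\right)$
$\left(Y{\left(-1 \right)} + \left(4 \left(-4\right) + 6\right)\right) n{\left(U \right)} = \left(- (1 - 1) + \left(4 \left(-4\right) + 6\right)\right) \frac{13 - 3}{-2 - 3} = \left(\left(-1\right) 0 + \left(-16 + 6\right)\right) \frac{1}{-5} \cdot 10 = \left(0 - 10\right) \left(\left(- \frac{1}{5}\right) 10\right) = \left(-10\right) \left(-2\right) = 20$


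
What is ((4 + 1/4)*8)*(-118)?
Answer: -4012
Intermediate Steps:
((4 + 1/4)*8)*(-118) = ((17/4)*8)*(-118) = 34*(-118) = -4012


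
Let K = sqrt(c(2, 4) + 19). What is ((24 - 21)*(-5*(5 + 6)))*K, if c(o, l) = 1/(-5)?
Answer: -33*sqrt(470) ≈ -715.42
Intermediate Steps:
c(o, l) = -1/5
K = sqrt(470)/5 (K = sqrt(-1/5 + 19) = sqrt(94/5) = sqrt(470)/5 ≈ 4.3359)
((24 - 21)*(-5*(5 + 6)))*K = ((24 - 21)*(-5*(5 + 6)))*(sqrt(470)/5) = (3*(-5*11))*(sqrt(470)/5) = (3*(-55))*(sqrt(470)/5) = -33*sqrt(470)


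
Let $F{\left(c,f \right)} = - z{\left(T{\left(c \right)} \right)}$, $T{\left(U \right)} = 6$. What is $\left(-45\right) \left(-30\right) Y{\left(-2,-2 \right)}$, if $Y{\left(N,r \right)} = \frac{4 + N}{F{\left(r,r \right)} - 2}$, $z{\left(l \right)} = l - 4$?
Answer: $-675$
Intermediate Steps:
$z{\left(l \right)} = -4 + l$
$F{\left(c,f \right)} = -2$ ($F{\left(c,f \right)} = - (-4 + 6) = \left(-1\right) 2 = -2$)
$Y{\left(N,r \right)} = -1 - \frac{N}{4}$ ($Y{\left(N,r \right)} = \frac{4 + N}{-2 - 2} = \frac{4 + N}{-4} = \left(4 + N\right) \left(- \frac{1}{4}\right) = -1 - \frac{N}{4}$)
$\left(-45\right) \left(-30\right) Y{\left(-2,-2 \right)} = \left(-45\right) \left(-30\right) \left(-1 - - \frac{1}{2}\right) = 1350 \left(-1 + \frac{1}{2}\right) = 1350 \left(- \frac{1}{2}\right) = -675$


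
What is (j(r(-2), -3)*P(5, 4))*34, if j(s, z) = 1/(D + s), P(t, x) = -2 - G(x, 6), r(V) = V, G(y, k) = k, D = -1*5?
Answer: 272/7 ≈ 38.857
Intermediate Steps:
D = -5
P(t, x) = -8 (P(t, x) = -2 - 1*6 = -2 - 6 = -8)
j(s, z) = 1/(-5 + s)
(j(r(-2), -3)*P(5, 4))*34 = (-8/(-5 - 2))*34 = (-8/(-7))*34 = -⅐*(-8)*34 = (8/7)*34 = 272/7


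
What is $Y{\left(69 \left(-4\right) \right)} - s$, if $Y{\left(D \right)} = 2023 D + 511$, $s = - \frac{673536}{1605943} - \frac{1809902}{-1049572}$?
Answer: $- \frac{470132960268223223}{842776403198} \approx -5.5784 \cdot 10^{5}$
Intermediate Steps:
$s = \frac{1099837460497}{842776403198}$ ($s = \left(-673536\right) \frac{1}{1605943} - - \frac{904951}{524786} = - \frac{673536}{1605943} + \frac{904951}{524786} = \frac{1099837460497}{842776403198} \approx 1.305$)
$Y{\left(D \right)} = 511 + 2023 D$
$Y{\left(69 \left(-4\right) \right)} - s = \left(511 + 2023 \cdot 69 \left(-4\right)\right) - \frac{1099837460497}{842776403198} = \left(511 + 2023 \left(-276\right)\right) - \frac{1099837460497}{842776403198} = \left(511 - 558348\right) - \frac{1099837460497}{842776403198} = -557837 - \frac{1099837460497}{842776403198} = - \frac{470132960268223223}{842776403198}$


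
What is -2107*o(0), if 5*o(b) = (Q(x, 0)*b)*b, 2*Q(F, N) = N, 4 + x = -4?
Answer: 0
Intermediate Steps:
x = -8 (x = -4 - 4 = -8)
Q(F, N) = N/2
o(b) = 0 (o(b) = ((((1/2)*0)*b)*b)/5 = ((0*b)*b)/5 = (0*b)/5 = (1/5)*0 = 0)
-2107*o(0) = -2107*0 = 0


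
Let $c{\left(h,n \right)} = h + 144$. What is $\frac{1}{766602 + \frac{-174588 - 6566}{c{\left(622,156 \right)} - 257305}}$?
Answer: $\frac{256539}{196663491632} \approx 1.3045 \cdot 10^{-6}$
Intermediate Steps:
$c{\left(h,n \right)} = 144 + h$
$\frac{1}{766602 + \frac{-174588 - 6566}{c{\left(622,156 \right)} - 257305}} = \frac{1}{766602 + \frac{-174588 - 6566}{\left(144 + 622\right) - 257305}} = \frac{1}{766602 - \frac{181154}{766 - 257305}} = \frac{1}{766602 - \frac{181154}{-256539}} = \frac{1}{766602 - - \frac{181154}{256539}} = \frac{1}{766602 + \frac{181154}{256539}} = \frac{1}{\frac{196663491632}{256539}} = \frac{256539}{196663491632}$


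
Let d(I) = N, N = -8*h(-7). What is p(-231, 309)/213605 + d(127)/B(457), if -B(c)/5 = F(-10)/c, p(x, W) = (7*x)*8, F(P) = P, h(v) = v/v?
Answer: -11165524/152575 ≈ -73.181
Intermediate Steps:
h(v) = 1
p(x, W) = 56*x
N = -8 (N = -8*1 = -8)
d(I) = -8
B(c) = 50/c (B(c) = -(-50)/c = 50/c)
p(-231, 309)/213605 + d(127)/B(457) = (56*(-231))/213605 - 8/(50/457) = -12936*1/213605 - 8/(50*(1/457)) = -1848/30515 - 8/50/457 = -1848/30515 - 8*457/50 = -1848/30515 - 1828/25 = -11165524/152575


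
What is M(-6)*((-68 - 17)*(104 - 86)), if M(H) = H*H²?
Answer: 330480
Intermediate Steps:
M(H) = H³
M(-6)*((-68 - 17)*(104 - 86)) = (-6)³*((-68 - 17)*(104 - 86)) = -(-18360)*18 = -216*(-1530) = 330480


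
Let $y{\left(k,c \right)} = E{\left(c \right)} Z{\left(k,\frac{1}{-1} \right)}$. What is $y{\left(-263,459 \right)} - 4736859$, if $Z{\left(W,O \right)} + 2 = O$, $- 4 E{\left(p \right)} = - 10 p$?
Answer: $- \frac{9480603}{2} \approx -4.7403 \cdot 10^{6}$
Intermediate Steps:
$E{\left(p \right)} = \frac{5 p}{2}$ ($E{\left(p \right)} = - \frac{\left(-10\right) p}{4} = \frac{5 p}{2}$)
$Z{\left(W,O \right)} = -2 + O$
$y{\left(k,c \right)} = - \frac{15 c}{2}$ ($y{\left(k,c \right)} = \frac{5 c}{2} \left(-2 + \frac{1}{-1}\right) = \frac{5 c}{2} \left(-2 - 1\right) = \frac{5 c}{2} \left(-3\right) = - \frac{15 c}{2}$)
$y{\left(-263,459 \right)} - 4736859 = \left(- \frac{15}{2}\right) 459 - 4736859 = - \frac{6885}{2} - 4736859 = - \frac{9480603}{2}$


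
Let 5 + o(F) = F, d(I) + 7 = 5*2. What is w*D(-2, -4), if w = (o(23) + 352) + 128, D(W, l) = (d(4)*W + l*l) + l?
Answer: 2988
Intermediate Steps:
d(I) = 3 (d(I) = -7 + 5*2 = -7 + 10 = 3)
D(W, l) = l + l² + 3*W (D(W, l) = (3*W + l*l) + l = (3*W + l²) + l = (l² + 3*W) + l = l + l² + 3*W)
o(F) = -5 + F
w = 498 (w = ((-5 + 23) + 352) + 128 = (18 + 352) + 128 = 370 + 128 = 498)
w*D(-2, -4) = 498*(-4 + (-4)² + 3*(-2)) = 498*(-4 + 16 - 6) = 498*6 = 2988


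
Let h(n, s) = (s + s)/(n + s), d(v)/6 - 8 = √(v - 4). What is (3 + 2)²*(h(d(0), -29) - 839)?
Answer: -2123985/101 + 3480*I/101 ≈ -21030.0 + 34.455*I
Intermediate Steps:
d(v) = 48 + 6*√(-4 + v) (d(v) = 48 + 6*√(v - 4) = 48 + 6*√(-4 + v))
h(n, s) = 2*s/(n + s) (h(n, s) = (2*s)/(n + s) = 2*s/(n + s))
(3 + 2)²*(h(d(0), -29) - 839) = (3 + 2)²*(2*(-29)/((48 + 6*√(-4 + 0)) - 29) - 839) = 5²*(2*(-29)/((48 + 6*√(-4)) - 29) - 839) = 25*(2*(-29)/((48 + 6*(2*I)) - 29) - 839) = 25*(2*(-29)/((48 + 12*I) - 29) - 839) = 25*(2*(-29)/(19 + 12*I) - 839) = 25*(2*(-29)*((19 - 12*I)/505) - 839) = 25*((-1102/505 + 696*I/505) - 839) = 25*(-424797/505 + 696*I/505) = -2123985/101 + 3480*I/101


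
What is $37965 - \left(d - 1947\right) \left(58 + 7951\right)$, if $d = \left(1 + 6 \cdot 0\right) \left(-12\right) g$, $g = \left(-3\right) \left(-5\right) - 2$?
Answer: $16880892$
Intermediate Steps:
$g = 13$ ($g = 15 - 2 = 13$)
$d = -156$ ($d = \left(1 + 6 \cdot 0\right) \left(-12\right) 13 = \left(1 + 0\right) \left(-12\right) 13 = 1 \left(-12\right) 13 = \left(-12\right) 13 = -156$)
$37965 - \left(d - 1947\right) \left(58 + 7951\right) = 37965 - \left(-156 - 1947\right) \left(58 + 7951\right) = 37965 - \left(-2103\right) 8009 = 37965 - -16842927 = 37965 + 16842927 = 16880892$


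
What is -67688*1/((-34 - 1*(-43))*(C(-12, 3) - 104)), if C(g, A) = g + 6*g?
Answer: 16922/423 ≈ 40.005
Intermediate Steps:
C(g, A) = 7*g
-67688*1/((-34 - 1*(-43))*(C(-12, 3) - 104)) = -67688*1/((-34 - 1*(-43))*(7*(-12) - 104)) = -67688*1/((-84 - 104)*(-34 + 43)) = -67688/(9*(-188)) = -67688/(-1692) = -67688*(-1/1692) = 16922/423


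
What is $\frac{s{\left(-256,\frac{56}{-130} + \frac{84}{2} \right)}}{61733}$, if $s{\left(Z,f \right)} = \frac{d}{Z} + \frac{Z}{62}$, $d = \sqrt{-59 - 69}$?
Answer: $- \frac{128}{1913723} - \frac{i \sqrt{2}}{1975456} \approx -6.6885 \cdot 10^{-5} - 7.1589 \cdot 10^{-7} i$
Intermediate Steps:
$d = 8 i \sqrt{2}$ ($d = \sqrt{-128} = 8 i \sqrt{2} \approx 11.314 i$)
$s{\left(Z,f \right)} = \frac{Z}{62} + \frac{8 i \sqrt{2}}{Z}$ ($s{\left(Z,f \right)} = \frac{8 i \sqrt{2}}{Z} + \frac{Z}{62} = \frac{Z}{62} + \frac{8 i \sqrt{2}}{Z}$)
$\frac{s{\left(-256,\frac{56}{-130} + \frac{84}{2} \right)}}{61733} = \frac{\frac{1}{62} \left(-256\right) + \frac{8 i \sqrt{2}}{-256}}{61733} = \left(- \frac{128}{31} + 8 i \sqrt{2} \left(- \frac{1}{256}\right)\right) \frac{1}{61733} = \left(- \frac{128}{31} - \frac{i \sqrt{2}}{32}\right) \frac{1}{61733} = - \frac{128}{1913723} - \frac{i \sqrt{2}}{1975456}$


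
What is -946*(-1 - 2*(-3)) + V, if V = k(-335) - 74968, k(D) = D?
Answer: -80033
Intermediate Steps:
V = -75303 (V = -335 - 74968 = -75303)
-946*(-1 - 2*(-3)) + V = -946*(-1 - 2*(-3)) - 75303 = -946*(-1 + 6) - 75303 = -946*5 - 75303 = -4730 - 75303 = -80033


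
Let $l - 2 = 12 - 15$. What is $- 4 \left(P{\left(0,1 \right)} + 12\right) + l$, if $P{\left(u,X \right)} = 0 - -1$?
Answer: $-53$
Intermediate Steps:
$P{\left(u,X \right)} = 1$ ($P{\left(u,X \right)} = 0 + 1 = 1$)
$l = -1$ ($l = 2 + \left(12 - 15\right) = 2 - 3 = -1$)
$- 4 \left(P{\left(0,1 \right)} + 12\right) + l = - 4 \left(1 + 12\right) - 1 = \left(-4\right) 13 - 1 = -52 - 1 = -53$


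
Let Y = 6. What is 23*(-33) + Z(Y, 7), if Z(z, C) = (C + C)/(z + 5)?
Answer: -8335/11 ≈ -757.73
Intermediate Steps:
Z(z, C) = 2*C/(5 + z) (Z(z, C) = (2*C)/(5 + z) = 2*C/(5 + z))
23*(-33) + Z(Y, 7) = 23*(-33) + 2*7/(5 + 6) = -759 + 2*7/11 = -759 + 2*7*(1/11) = -759 + 14/11 = -8335/11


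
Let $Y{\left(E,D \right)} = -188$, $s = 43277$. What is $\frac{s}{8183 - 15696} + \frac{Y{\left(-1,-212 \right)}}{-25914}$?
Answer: $- \frac{560033867}{97345941} \approx -5.753$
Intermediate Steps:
$\frac{s}{8183 - 15696} + \frac{Y{\left(-1,-212 \right)}}{-25914} = \frac{43277}{8183 - 15696} - \frac{188}{-25914} = \frac{43277}{8183 - 15696} - - \frac{94}{12957} = \frac{43277}{-7513} + \frac{94}{12957} = 43277 \left(- \frac{1}{7513}\right) + \frac{94}{12957} = - \frac{43277}{7513} + \frac{94}{12957} = - \frac{560033867}{97345941}$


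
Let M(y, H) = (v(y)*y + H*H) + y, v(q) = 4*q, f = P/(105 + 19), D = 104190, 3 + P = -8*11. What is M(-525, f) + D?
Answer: 18546001321/15376 ≈ 1.2062e+6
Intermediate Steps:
P = -91 (P = -3 - 8*11 = -3 - 88 = -91)
f = -91/124 (f = -91/(105 + 19) = -91/124 ≈ -0.73387)
M(y, H) = y + H² + 4*y² (M(y, H) = ((4*y)*y + H*H) + y = (4*y² + H²) + y = (H² + 4*y²) + y = y + H² + 4*y²)
M(-525, f) + D = (-525 + (-91/124)² + 4*(-525)²) + 104190 = (-525 + 8281/15376 + 4*275625) + 104190 = (-525 + 8281/15376 + 1102500) + 104190 = 16943975881/15376 + 104190 = 18546001321/15376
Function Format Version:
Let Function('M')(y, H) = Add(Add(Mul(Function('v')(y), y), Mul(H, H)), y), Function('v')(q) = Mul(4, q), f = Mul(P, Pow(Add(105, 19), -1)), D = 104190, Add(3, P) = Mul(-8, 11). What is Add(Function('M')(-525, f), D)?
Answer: Rational(18546001321, 15376) ≈ 1.2062e+6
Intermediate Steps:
P = -91 (P = Add(-3, Mul(-8, 11)) = Add(-3, -88) = -91)
f = Rational(-91, 124) (f = Mul(-91, Pow(Add(105, 19), -1)) = Mul(-91, Pow(124, -1)) = Mul(-91, Rational(1, 124)) = Rational(-91, 124) ≈ -0.73387)
Function('M')(y, H) = Add(y, Pow(H, 2), Mul(4, Pow(y, 2))) (Function('M')(y, H) = Add(Add(Mul(Mul(4, y), y), Mul(H, H)), y) = Add(Add(Mul(4, Pow(y, 2)), Pow(H, 2)), y) = Add(Add(Pow(H, 2), Mul(4, Pow(y, 2))), y) = Add(y, Pow(H, 2), Mul(4, Pow(y, 2))))
Add(Function('M')(-525, f), D) = Add(Add(-525, Pow(Rational(-91, 124), 2), Mul(4, Pow(-525, 2))), 104190) = Add(Add(-525, Rational(8281, 15376), Mul(4, 275625)), 104190) = Add(Add(-525, Rational(8281, 15376), 1102500), 104190) = Add(Rational(16943975881, 15376), 104190) = Rational(18546001321, 15376)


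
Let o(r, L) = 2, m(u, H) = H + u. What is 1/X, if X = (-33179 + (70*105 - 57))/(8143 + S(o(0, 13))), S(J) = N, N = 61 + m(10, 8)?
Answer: -4111/12943 ≈ -0.31762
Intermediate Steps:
N = 79 (N = 61 + (8 + 10) = 61 + 18 = 79)
S(J) = 79
X = -12943/4111 (X = (-33179 + (70*105 - 57))/(8143 + 79) = (-33179 + (7350 - 57))/8222 = (-33179 + 7293)*(1/8222) = -25886*1/8222 = -12943/4111 ≈ -3.1484)
1/X = 1/(-12943/4111) = -4111/12943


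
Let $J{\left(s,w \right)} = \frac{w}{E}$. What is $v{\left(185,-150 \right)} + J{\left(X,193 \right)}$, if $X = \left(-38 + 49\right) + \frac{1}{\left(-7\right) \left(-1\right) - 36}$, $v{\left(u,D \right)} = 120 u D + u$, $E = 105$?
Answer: $- \frac{349630382}{105} \approx -3.3298 \cdot 10^{6}$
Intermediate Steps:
$v{\left(u,D \right)} = u + 120 D u$ ($v{\left(u,D \right)} = 120 D u + u = u + 120 D u$)
$X = \frac{318}{29}$ ($X = 11 + \frac{1}{7 - 36} = 11 + \frac{1}{-29} = 11 - \frac{1}{29} = \frac{318}{29} \approx 10.966$)
$J{\left(s,w \right)} = \frac{w}{105}$
$v{\left(185,-150 \right)} + J{\left(X,193 \right)} = 185 \left(1 + 120 \left(-150\right)\right) + \frac{1}{105} \cdot 193 = 185 \left(1 - 18000\right) + \frac{193}{105} = 185 \left(-17999\right) + \frac{193}{105} = -3329815 + \frac{193}{105} = - \frac{349630382}{105}$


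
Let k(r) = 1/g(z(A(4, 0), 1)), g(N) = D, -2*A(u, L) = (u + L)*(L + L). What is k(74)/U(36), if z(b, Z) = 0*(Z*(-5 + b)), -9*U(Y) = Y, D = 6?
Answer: -1/24 ≈ -0.041667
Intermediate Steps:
U(Y) = -Y/9
A(u, L) = -L*(L + u) (A(u, L) = -(u + L)*(L + L)/2 = -(L + u)*2*L/2 = -L*(L + u))
z(b, Z) = 0
g(N) = 6
k(r) = 1/6
k(74)/U(36) = 1/(6*((-1/9*36))) = (1/6)/(-4) = (1/6)*(-1/4) = -1/24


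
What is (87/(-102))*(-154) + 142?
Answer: 4647/17 ≈ 273.35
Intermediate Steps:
(87/(-102))*(-154) + 142 = (87*(-1/102))*(-154) + 142 = -29/34*(-154) + 142 = 2233/17 + 142 = 4647/17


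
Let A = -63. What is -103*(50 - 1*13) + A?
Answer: -3874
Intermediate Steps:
-103*(50 - 1*13) + A = -103*(50 - 1*13) - 63 = -103*(50 - 13) - 63 = -103*37 - 63 = -3811 - 63 = -3874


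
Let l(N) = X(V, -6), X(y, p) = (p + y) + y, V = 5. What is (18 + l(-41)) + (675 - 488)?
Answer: 209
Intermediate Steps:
X(y, p) = p + 2*y
l(N) = 4 (l(N) = -6 + 2*5 = -6 + 10 = 4)
(18 + l(-41)) + (675 - 488) = (18 + 4) + (675 - 488) = 22 + 187 = 209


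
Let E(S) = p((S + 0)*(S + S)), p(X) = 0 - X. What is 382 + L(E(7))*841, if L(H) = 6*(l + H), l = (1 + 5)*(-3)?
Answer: -584954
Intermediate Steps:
l = -18 (l = 6*(-3) = -18)
p(X) = -X
E(S) = -2*S² (E(S) = -(S + 0)*(S + S) = -S*2*S = -2*S²)
L(H) = -108 + 6*H (L(H) = 6*(-18 + H) = -108 + 6*H)
382 + L(E(7))*841 = 382 + (-108 + 6*(-2*7²))*841 = 382 + (-108 + 6*(-2*49))*841 = 382 + (-108 + 6*(-98))*841 = 382 + (-108 - 588)*841 = 382 - 696*841 = 382 - 585336 = -584954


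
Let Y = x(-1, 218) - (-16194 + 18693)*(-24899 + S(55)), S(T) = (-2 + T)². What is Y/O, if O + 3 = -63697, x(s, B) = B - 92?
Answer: -1971537/2275 ≈ -866.61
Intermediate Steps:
x(s, B) = -92 + B
O = -63700 (O = -3 - 63697 = -63700)
Y = 55203036 (Y = (-92 + 218) - (-16194 + 18693)*(-24899 + (-2 + 55)²) = 126 - 2499*(-24899 + 53²) = 126 - 2499*(-24899 + 2809) = 126 - 2499*(-22090) = 126 - 1*(-55202910) = 126 + 55202910 = 55203036)
Y/O = 55203036/(-63700) = 55203036*(-1/63700) = -1971537/2275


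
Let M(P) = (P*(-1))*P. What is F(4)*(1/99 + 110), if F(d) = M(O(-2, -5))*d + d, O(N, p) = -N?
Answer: -43564/33 ≈ -1320.1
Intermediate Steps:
M(P) = -P² (M(P) = (-P)*P = -P²)
F(d) = -3*d (F(d) = (-(-1*(-2))²)*d + d = (-1*2²)*d + d = (-1*4)*d + d = -4*d + d = -3*d)
F(4)*(1/99 + 110) = (-3*4)*(1/99 + 110) = -12*(1/99 + 110) = -12*10891/99 = -43564/33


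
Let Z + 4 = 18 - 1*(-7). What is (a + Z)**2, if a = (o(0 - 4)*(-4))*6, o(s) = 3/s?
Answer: 1521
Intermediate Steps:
a = 18 (a = ((3/(0 - 4))*(-4))*6 = ((3/(-4))*(-4))*6 = ((3*(-1/4))*(-4))*6 = -3/4*(-4)*6 = 3*6 = 18)
Z = 21 (Z = -4 + (18 - 1*(-7)) = -4 + (18 + 7) = -4 + 25 = 21)
(a + Z)**2 = (18 + 21)**2 = 39**2 = 1521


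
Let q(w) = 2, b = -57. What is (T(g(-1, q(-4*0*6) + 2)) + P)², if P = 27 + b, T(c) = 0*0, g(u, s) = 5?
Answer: 900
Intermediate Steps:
T(c) = 0
P = -30 (P = 27 - 57 = -30)
(T(g(-1, q(-4*0*6) + 2)) + P)² = (0 - 30)² = (-30)² = 900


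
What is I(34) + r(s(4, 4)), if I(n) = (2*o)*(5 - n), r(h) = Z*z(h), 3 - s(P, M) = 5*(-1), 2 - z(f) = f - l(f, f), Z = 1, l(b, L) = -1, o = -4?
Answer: 225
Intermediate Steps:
z(f) = 1 - f (z(f) = 2 - (f - 1*(-1)) = 2 - (f + 1) = 2 - (1 + f) = 2 + (-1 - f) = 1 - f)
s(P, M) = 8 (s(P, M) = 3 - 5*(-1) = 3 - 1*(-5) = 3 + 5 = 8)
r(h) = 1 - h (r(h) = 1*(1 - h) = 1 - h)
I(n) = -40 + 8*n (I(n) = (2*(-4))*(5 - n) = -8*(5 - n) = -40 + 8*n)
I(34) + r(s(4, 4)) = (-40 + 8*34) + (1 - 1*8) = (-40 + 272) + (1 - 8) = 232 - 7 = 225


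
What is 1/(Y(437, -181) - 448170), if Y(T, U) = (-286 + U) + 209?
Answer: -1/448428 ≈ -2.2300e-6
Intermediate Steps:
Y(T, U) = -77 + U
1/(Y(437, -181) - 448170) = 1/((-77 - 181) - 448170) = 1/(-258 - 448170) = 1/(-448428) = -1/448428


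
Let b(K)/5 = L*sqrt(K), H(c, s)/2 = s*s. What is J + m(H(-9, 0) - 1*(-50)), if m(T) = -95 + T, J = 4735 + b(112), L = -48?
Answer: 4690 - 960*sqrt(7) ≈ 2150.1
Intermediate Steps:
H(c, s) = 2*s**2 (H(c, s) = 2*(s*s) = 2*s**2)
b(K) = -240*sqrt(K) (b(K) = 5*(-48*sqrt(K)) = -240*sqrt(K))
J = 4735 - 960*sqrt(7) ≈ 2195.1
J + m(H(-9, 0) - 1*(-50)) = (4735 - 960*sqrt(7)) + (-95 + (2*0**2 - 1*(-50))) = (4735 - 960*sqrt(7)) + (-95 + (2*0 + 50)) = (4735 - 960*sqrt(7)) + (-95 + (0 + 50)) = (4735 - 960*sqrt(7)) + (-95 + 50) = (4735 - 960*sqrt(7)) - 45 = 4690 - 960*sqrt(7)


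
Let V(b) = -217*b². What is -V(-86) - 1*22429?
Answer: 1582503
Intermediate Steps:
-V(-86) - 1*22429 = -(-217)*(-86)² - 1*22429 = -(-217)*7396 - 22429 = -1*(-1604932) - 22429 = 1604932 - 22429 = 1582503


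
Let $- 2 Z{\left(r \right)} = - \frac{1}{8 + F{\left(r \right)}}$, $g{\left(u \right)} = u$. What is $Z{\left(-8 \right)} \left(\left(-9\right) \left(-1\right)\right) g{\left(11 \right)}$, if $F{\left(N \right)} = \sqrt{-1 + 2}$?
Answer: $\frac{11}{2} \approx 5.5$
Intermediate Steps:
$F{\left(N \right)} = 1$ ($F{\left(N \right)} = \sqrt{1} = 1$)
$Z{\left(r \right)} = \frac{1}{18}$ ($Z{\left(r \right)} = - \frac{\left(-1\right) \frac{1}{8 + 1}}{2} = - \frac{\left(-1\right) \frac{1}{9}}{2} = \left(- \frac{1}{2}\right) \left(- \frac{1}{9}\right) = \frac{1}{18}$)
$Z{\left(-8 \right)} \left(\left(-9\right) \left(-1\right)\right) g{\left(11 \right)} = \frac{\left(-9\right) \left(-1\right)}{18} \cdot 11 = \frac{1}{18} \cdot 9 \cdot 11 = \frac{1}{2} \cdot 11 = \frac{11}{2}$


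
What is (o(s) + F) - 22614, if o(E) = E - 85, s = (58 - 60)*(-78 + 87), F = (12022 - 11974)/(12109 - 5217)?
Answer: -39141379/1723 ≈ -22717.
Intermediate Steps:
F = 12/1723 (F = 48/6892 = 48*(1/6892) = 12/1723 ≈ 0.0069646)
s = -18 (s = -2*9 = -18)
o(E) = -85 + E
(o(s) + F) - 22614 = ((-85 - 18) + 12/1723) - 22614 = (-103 + 12/1723) - 22614 = -177457/1723 - 22614 = -39141379/1723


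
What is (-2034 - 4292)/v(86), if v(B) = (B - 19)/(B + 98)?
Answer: -1163984/67 ≈ -17373.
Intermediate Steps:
v(B) = (-19 + B)/(98 + B)
(-2034 - 4292)/v(86) = (-2034 - 4292)/(((-19 + 86)/(98 + 86))) = -6326/(67/184) = -6326/((1/184)*67) = -6326/67/184 = -6326*184/67 = -1163984/67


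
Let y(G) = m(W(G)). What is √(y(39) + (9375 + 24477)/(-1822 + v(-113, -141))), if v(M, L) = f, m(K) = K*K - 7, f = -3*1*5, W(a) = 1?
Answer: 9*I*√1017698/1837 ≈ 4.9425*I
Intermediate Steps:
f = -15 (f = -3*5 = -15)
m(K) = -7 + K² (m(K) = K² - 7 = -7 + K²)
y(G) = -6 (y(G) = -7 + 1² = -7 + 1 = -6)
v(M, L) = -15
√(y(39) + (9375 + 24477)/(-1822 + v(-113, -141))) = √(-6 + (9375 + 24477)/(-1822 - 15)) = √(-6 + 33852/(-1837)) = √(-6 + 33852*(-1/1837)) = √(-6 - 33852/1837) = √(-44874/1837) = 9*I*√1017698/1837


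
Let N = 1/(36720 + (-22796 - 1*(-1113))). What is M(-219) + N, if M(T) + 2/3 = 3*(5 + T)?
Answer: -28991333/45111 ≈ -642.67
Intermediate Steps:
M(T) = 43/3 + 3*T (M(T) = -⅔ + 3*(5 + T) = -⅔ + (15 + 3*T) = 43/3 + 3*T)
N = 1/15037 (N = 1/(36720 + (-22796 + 1113)) = 1/(36720 - 21683) = 1/15037 ≈ 6.6503e-5)
M(-219) + N = (43/3 + 3*(-219)) + 1/15037 = (43/3 - 657) + 1/15037 = -1928/3 + 1/15037 = -28991333/45111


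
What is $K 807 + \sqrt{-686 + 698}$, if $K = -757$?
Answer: $-610899 + 2 \sqrt{3} \approx -6.109 \cdot 10^{5}$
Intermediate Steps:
$K 807 + \sqrt{-686 + 698} = \left(-757\right) 807 + \sqrt{-686 + 698} = -610899 + \sqrt{12} = -610899 + 2 \sqrt{3}$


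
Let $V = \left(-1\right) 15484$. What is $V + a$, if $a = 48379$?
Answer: $32895$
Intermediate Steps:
$V = -15484$
$V + a = -15484 + 48379 = 32895$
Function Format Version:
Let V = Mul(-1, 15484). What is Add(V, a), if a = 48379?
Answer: 32895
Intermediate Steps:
V = -15484
Add(V, a) = Add(-15484, 48379) = 32895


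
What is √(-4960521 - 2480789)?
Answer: I*√7441310 ≈ 2727.9*I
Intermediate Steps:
√(-4960521 - 2480789) = √(-7441310) = I*√7441310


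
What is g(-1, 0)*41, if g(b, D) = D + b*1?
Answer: -41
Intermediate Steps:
g(b, D) = D + b
g(-1, 0)*41 = (0 - 1)*41 = -1*41 = -41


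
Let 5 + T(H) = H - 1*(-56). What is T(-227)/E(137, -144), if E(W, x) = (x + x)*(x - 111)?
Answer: -11/4590 ≈ -0.0023965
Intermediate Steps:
T(H) = 51 + H (T(H) = -5 + (H - 1*(-56)) = -5 + (H + 56) = -5 + (56 + H) = 51 + H)
E(W, x) = 2*x*(-111 + x) (E(W, x) = (2*x)*(-111 + x) = 2*x*(-111 + x))
T(-227)/E(137, -144) = (51 - 227)/((2*(-144)*(-111 - 144))) = -176/(2*(-144)*(-255)) = -176/73440 = -176*1/73440 = -11/4590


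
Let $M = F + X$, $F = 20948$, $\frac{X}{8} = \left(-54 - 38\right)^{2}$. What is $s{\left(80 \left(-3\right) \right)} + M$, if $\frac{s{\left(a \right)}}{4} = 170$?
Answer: $89340$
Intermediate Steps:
$X = 67712$ ($X = 8 \left(-54 - 38\right)^{2} = 8 \left(-92\right)^{2} = 8 \cdot 8464 = 67712$)
$s{\left(a \right)} = 680$ ($s{\left(a \right)} = 4 \cdot 170 = 680$)
$M = 88660$ ($M = 20948 + 67712 = 88660$)
$s{\left(80 \left(-3\right) \right)} + M = 680 + 88660 = 89340$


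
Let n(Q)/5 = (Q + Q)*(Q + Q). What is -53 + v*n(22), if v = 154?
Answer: 1490667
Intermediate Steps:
n(Q) = 20*Q² (n(Q) = 5*((Q + Q)*(Q + Q)) = 5*((2*Q)*(2*Q)) = 5*(4*Q²) = 20*Q²)
-53 + v*n(22) = -53 + 154*(20*22²) = -53 + 154*(20*484) = -53 + 154*9680 = -53 + 1490720 = 1490667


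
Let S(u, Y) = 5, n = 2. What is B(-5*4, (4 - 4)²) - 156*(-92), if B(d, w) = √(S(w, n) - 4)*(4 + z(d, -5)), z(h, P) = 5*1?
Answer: 14361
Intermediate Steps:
z(h, P) = 5
B(d, w) = 9 (B(d, w) = √(5 - 4)*(4 + 5) = √1*9 = 1*9 = 9)
B(-5*4, (4 - 4)²) - 156*(-92) = 9 - 156*(-92) = 9 + 14352 = 14361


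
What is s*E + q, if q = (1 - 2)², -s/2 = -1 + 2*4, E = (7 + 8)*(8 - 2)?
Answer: -1259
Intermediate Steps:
E = 90 (E = 15*6 = 90)
s = -14 (s = -2*(-1 + 2*4) = -2*(-1 + 8) = -2*7 = -14)
q = 1 (q = (-1)² = 1)
s*E + q = -14*90 + 1 = -1260 + 1 = -1259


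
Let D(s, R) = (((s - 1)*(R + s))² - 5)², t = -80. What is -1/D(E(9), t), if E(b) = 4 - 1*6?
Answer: -1/3661581121 ≈ -2.7311e-10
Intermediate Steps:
E(b) = -2 (E(b) = 4 - 6 = -2)
D(s, R) = (-5 + (-1 + s)²*(R + s)²)² (D(s, R) = (((-1 + s)*(R + s))² - 5)² = ((-1 + s)²*(R + s)² - 5)² = (-5 + (-1 + s)²*(R + s)²)²)
-1/D(E(9), t) = -1/((-5 + (-1 - 2)²*(-80 - 2)²)²) = -1/((-5 + (-3)²*(-82)²)²) = -1/((-5 + 9*6724)²) = -1/((-5 + 60516)²) = -1/(60511²) = -1/3661581121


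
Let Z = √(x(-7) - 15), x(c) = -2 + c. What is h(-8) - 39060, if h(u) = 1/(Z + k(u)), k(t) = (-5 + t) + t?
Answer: -6054307/155 - 2*I*√6/465 ≈ -39060.0 - 0.010535*I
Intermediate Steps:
k(t) = -5 + 2*t
Z = 2*I*√6 (Z = √((-2 - 7) - 15) = √(-9 - 15) = √(-24) = 2*I*√6 ≈ 4.899*I)
h(u) = 1/(-5 + 2*u + 2*I*√6) (h(u) = 1/(2*I*√6 + (-5 + 2*u)) = 1/(-5 + 2*u + 2*I*√6))
h(-8) - 39060 = 1/(-5 + 2*(-8) + 2*I*√6) - 39060 = 1/(-5 - 16 + 2*I*√6) - 39060 = 1/(-21 + 2*I*√6) - 39060 = -39060 + 1/(-21 + 2*I*√6)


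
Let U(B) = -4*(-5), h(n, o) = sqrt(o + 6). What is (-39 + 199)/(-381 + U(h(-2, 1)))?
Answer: -160/361 ≈ -0.44321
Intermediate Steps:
h(n, o) = sqrt(6 + o)
U(B) = 20
(-39 + 199)/(-381 + U(h(-2, 1))) = (-39 + 199)/(-381 + 20) = 160/(-361) = 160*(-1/361) = -160/361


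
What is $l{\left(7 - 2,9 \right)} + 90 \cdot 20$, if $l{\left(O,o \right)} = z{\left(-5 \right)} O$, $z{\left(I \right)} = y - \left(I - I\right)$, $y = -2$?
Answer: $1790$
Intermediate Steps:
$z{\left(I \right)} = -2$ ($z{\left(I \right)} = -2 - \left(I - I\right) = -2 - 0 = -2 + 0 = -2$)
$l{\left(O,o \right)} = - 2 O$
$l{\left(7 - 2,9 \right)} + 90 \cdot 20 = - 2 \left(7 - 2\right) + 90 \cdot 20 = \left(-2\right) 5 + 1800 = -10 + 1800 = 1790$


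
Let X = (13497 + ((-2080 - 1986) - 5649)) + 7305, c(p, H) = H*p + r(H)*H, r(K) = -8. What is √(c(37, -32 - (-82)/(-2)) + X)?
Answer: √8970 ≈ 94.710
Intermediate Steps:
c(p, H) = -8*H + H*p (c(p, H) = H*p - 8*H = -8*H + H*p)
X = 11087 (X = (13497 + (-4066 - 5649)) + 7305 = (13497 - 9715) + 7305 = 3782 + 7305 = 11087)
√(c(37, -32 - (-82)/(-2)) + X) = √((-32 - (-82)/(-2))*(-8 + 37) + 11087) = √((-32 - (-82)*(-1)/2)*29 + 11087) = √((-32 - 1*41)*29 + 11087) = √((-32 - 41)*29 + 11087) = √(-73*29 + 11087) = √(-2117 + 11087) = √8970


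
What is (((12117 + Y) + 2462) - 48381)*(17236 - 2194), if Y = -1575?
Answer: -532140834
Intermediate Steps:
(((12117 + Y) + 2462) - 48381)*(17236 - 2194) = (((12117 - 1575) + 2462) - 48381)*(17236 - 2194) = ((10542 + 2462) - 48381)*15042 = (13004 - 48381)*15042 = -35377*15042 = -532140834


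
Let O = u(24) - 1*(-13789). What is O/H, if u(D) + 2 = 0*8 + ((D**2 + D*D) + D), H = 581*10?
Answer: 14963/5810 ≈ 2.5754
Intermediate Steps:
H = 5810
u(D) = -2 + D + 2*D**2 (u(D) = -2 + (0*8 + ((D**2 + D*D) + D)) = -2 + (0 + ((D**2 + D**2) + D)) = -2 + (0 + (2*D**2 + D)) = -2 + (0 + (D + 2*D**2)) = -2 + (D + 2*D**2) = -2 + D + 2*D**2)
O = 14963 (O = (-2 + 24 + 2*24**2) - 1*(-13789) = (-2 + 24 + 2*576) + 13789 = (-2 + 24 + 1152) + 13789 = 1174 + 13789 = 14963)
O/H = 14963/5810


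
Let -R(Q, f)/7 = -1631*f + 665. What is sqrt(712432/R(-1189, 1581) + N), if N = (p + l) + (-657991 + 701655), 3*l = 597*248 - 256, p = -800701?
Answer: I*sqrt(10583333476840960941)/3866919 ≈ 841.29*I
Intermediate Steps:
l = 147800/3 (l = (597*248 - 256)/3 = (148056 - 256)/3 = (1/3)*147800 = 147800/3 ≈ 49267.)
R(Q, f) = -4655 + 11417*f (R(Q, f) = -7*(-1631*f + 665) = -7*(665 - 1631*f) = -4655 + 11417*f)
N = -2123311/3 (N = (-800701 + 147800/3) + (-657991 + 701655) = -2254303/3 + 43664 = -2123311/3 ≈ -7.0777e+5)
sqrt(712432/R(-1189, 1581) + N) = sqrt(712432/(-4655 + 11417*1581) - 2123311/3) = sqrt(712432/(-4655 + 18050277) - 2123311/3) = sqrt(712432/18045622 - 2123311/3) = sqrt(712432*(1/18045622) - 2123311/3) = sqrt(50888/1288973 - 2123311/3) = sqrt(-2736890396939/3866919) = I*sqrt(10583333476840960941)/3866919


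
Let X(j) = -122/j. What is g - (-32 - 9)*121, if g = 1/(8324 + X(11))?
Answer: 453643773/91442 ≈ 4961.0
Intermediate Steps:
g = 11/91442 (g = 1/(8324 - 122/11) = 1/(91442/11) = 11/91442 ≈ 0.00012029)
g - (-32 - 9)*121 = 11/91442 - (-32 - 9)*121 = 11/91442 - (-41)*121 = 11/91442 - 1*(-4961) = 11/91442 + 4961 = 453643773/91442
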